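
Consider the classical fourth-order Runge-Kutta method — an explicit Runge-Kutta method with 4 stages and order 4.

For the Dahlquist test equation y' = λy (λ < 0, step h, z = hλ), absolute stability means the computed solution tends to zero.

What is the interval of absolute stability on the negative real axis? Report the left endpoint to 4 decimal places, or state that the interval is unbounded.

(-2.7853, 0).

Set f=λy, z=hλ:
  order 4, 4-stage ⇒ R(z)=1+z+z^2/2+z^3/6+z^4/24
  (e.g. R(-0.91)=0.40703, |R|=0.40703)

Need |R(x)|<1, x<0.
x=-0.91: |R|=0.4070
|R(-2.8)|=1.0224 |R(-2.38)|=0.5422 |R(-1.26)|=0.3054
Bisect:
  x_lo=-3.1938 |R|=1.8121  x_hi=-0.1745 |R|=0.8399
  mid=-1.68416 |R|=0.27309 →hi
  mid=-2.43900 |R|=0.59168 →hi
  mid=-2.81642 |R|=1.04795 →lo
  mid=-2.62771 |R|=0.78727 →hi
  mid=-2.72207 |R|=0.90878 →hi
  mid=-2.76924 |R|=0.97607 →hi
  mid=-2.79283 |R|=1.01143 →lo
  mid=-2.78104 |R|=0.99360 →hi
  mid=-2.78694 |R|=1.00248 →lo
  ...
  [-2.78546,-2.78528] ⇒ x*=-2.7853
Interval (-2.7853, 0).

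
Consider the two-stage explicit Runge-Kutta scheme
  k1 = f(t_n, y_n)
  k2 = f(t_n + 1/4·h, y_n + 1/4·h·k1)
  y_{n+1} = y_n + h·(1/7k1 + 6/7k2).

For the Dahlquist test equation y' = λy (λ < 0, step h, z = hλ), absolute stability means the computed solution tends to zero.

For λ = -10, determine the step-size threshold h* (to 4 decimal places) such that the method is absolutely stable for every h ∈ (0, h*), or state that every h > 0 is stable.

Set f=λy, z=hλ:
  k1=λy_n ⇒ h·k1=z·y_n;  k2=λ(1+1/4z)y_n ⇒ h·k2=z(1+1/4z)y_n
  y_{n+1}/y_n = 1 + 1/7z + 6/7z(1+1/4z) = 1 + z + 3/14z²
  Hence R(z) = 1 + z + 3/14z².

Boundary: |R(x)|=1, x<0.
x=-0.54: |R|=0.5225
R=1: x+3/14x²=0 ⇒ x=−14/3=-4.6667; min R=1−1/(4·3/14)=-0.1667>−1
Confirm numerically:
  x=-3.814: |R|=0.30313 <1
  x=-2.960: |R|=0.08251 <1
  x=-2.586: |R|=0.15299 <1
  x=-5.058: |R|=1.42415 >1
  x=-4.966: |R|=1.31853 >1
  x=-4.851: |R|=1.19161 >1
So |R|<1 on (-4.6667, 0).

(-4.6667,0); λ=-10 ⇒ h* = (14/3)/10 = 0.4667.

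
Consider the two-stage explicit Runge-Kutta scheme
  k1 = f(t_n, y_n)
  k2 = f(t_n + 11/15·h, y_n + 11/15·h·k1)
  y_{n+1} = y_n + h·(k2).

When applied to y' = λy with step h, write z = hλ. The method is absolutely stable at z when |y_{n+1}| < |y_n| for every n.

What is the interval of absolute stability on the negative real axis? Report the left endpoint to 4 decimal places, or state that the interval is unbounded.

Test eqn y'=λy, z=hλ:
  k1=λy_n ⇒ h·k1=z·y_n;  k2=λ(1+11/15z)y_n ⇒ h·k2=z(1+11/15z)y_n
  y_{n+1}/y_n = 1 + z(1+11/15z) = 1 + z + 11/15z²
  so R(z) = 1 + z + 11/15z².

Need |R(x)|<1, x<0.
x=-0.35: |R|=0.7398
R=1: x+11/15x²=0 ⇒ x=−15/11=-1.3636; min R=1−1/(4·11/15)=0.6591>−1
Confirm numerically:
  x=-1.322: |R|=0.95963 <1
  x=-1.187: |R|=0.84624 <1
  x=-1.071: |R|=0.77016 <1
  x=-0.588: |R|=0.66555 <1
  x=-1.857: |R|=1.67186 >1
  x=-1.763: |R|=1.51632 >1
  x=-1.394: |R|=1.03104 >1
Stable set (-1.3636, 0).

(-1.3636, 0).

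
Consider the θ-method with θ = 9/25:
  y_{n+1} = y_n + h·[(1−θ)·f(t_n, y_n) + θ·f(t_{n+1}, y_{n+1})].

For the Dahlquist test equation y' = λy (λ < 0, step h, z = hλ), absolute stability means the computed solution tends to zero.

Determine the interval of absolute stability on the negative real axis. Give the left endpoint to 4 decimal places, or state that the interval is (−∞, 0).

z∈(-7.1429,0).

With y'=λy (z=hλ):
  y_{n+1} = y_n + z·[16/25·y_n + 9/25·y_{n+1}] ⇒ (1 − 9/25z)y_{n+1} = (1 + 16/25z)y_n
  ⇒ R(z) = (1 + 16/25z)/(1 − 9/25z).

Solve |R(x)|<1 on ℝ⁻.
x=-1.61: |R|=0.0192
R=−1: 1+16/25x = −1+9/25x ⇒ -7/25x=2 ⇒ x=2/(-7/25)=-7.1429
Confirm numerically:
  x=-6.994: |R|=0.98815 <1
  x=-5.735: |R|=0.87137 <1
  x=-3.658: |R|=0.57885 <1
  x=-3.491: |R|=0.54691 <1
  x=-7.639: |R|=1.03704 >1
  x=-7.348: |R|=1.01576 >1
Interval (-7.1429, 0).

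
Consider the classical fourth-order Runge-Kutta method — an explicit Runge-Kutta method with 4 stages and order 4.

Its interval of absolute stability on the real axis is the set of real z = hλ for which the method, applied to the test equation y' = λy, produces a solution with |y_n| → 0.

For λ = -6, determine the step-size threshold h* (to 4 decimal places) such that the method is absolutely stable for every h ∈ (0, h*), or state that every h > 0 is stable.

On y'=λy, z=hλ:
  order 4, 4-stage ⇒ R(z)=1+z+z^2/2+z^3/6+z^4/24
  (e.g. R(-0.33)=0.71895, |R|=0.71895)

Boundary: |R(x)|=1, x<0.
x=-0.33: |R|=0.7190
|R(-2.5)|=0.6484 |R(-2.42)|=0.5752 |R(-1.61)|=0.2705
Bisect:
  x_lo=-3.3703 |R|=2.3048  x_hi=-0.2874 |R|=0.7502
  mid=-1.82888 |R|=0.29014 →hi
  mid=-2.59961 |R|=0.75428 →hi
  mid=-2.98497 |R|=1.34522 →lo
  mid=-2.79229 |R|=1.01060 →lo
  mid=-2.69595 |R|=0.87344 →hi
  mid=-2.74412 |R|=0.93967 →hi
  mid=-2.76820 |R|=0.97454 →hi
  mid=-2.78025 |R|=0.99242 →hi
  mid=-2.78627 |R|=1.00147 →lo
  mid=-2.78326 |R|=0.99693 →hi
  ...
  [-2.78533,-2.78514] ⇒ x*=-2.7853
Interval (-2.7853, 0).

(-2.7853,0); λ=-6 ⇒ h* = 0.4642.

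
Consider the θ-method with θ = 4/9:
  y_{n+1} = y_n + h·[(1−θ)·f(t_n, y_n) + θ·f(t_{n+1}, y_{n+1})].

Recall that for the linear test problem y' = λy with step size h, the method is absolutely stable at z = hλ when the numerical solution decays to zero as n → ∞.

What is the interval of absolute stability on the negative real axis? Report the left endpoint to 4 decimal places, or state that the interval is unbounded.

On y'=λy, z=hλ:
  y_{n+1} = y_n + z·[5/9·y_n + 4/9·y_{n+1}] ⇒ (1 − 4/9z)y_{n+1} = (1 + 5/9z)y_n
  so R(z) = (1 + 5/9z)/(1 − 4/9z).

Need |R(x)|<1, x<0.
x=-1.11: |R|=0.2567
R=−1: 1+5/9x = −1+4/9x ⇒ -1/9x=2 ⇒ x=2/(-1/9)=-18.0000
Confirm numerically:
  x=-17.301: |R|=0.99106 <1
  x=-12.980: |R|=0.91760 <1
  x=-12.173: |R|=0.89900 <1
  x=-9.996: |R|=0.83660 <1
  x=-18.410: |R|=1.00496 >1
  x=-18.300: |R|=1.00365 >1
  x=-18.213: |R|=1.00260 >1
Stable set (-18.0000, 0).

z∈(-18.0000,0).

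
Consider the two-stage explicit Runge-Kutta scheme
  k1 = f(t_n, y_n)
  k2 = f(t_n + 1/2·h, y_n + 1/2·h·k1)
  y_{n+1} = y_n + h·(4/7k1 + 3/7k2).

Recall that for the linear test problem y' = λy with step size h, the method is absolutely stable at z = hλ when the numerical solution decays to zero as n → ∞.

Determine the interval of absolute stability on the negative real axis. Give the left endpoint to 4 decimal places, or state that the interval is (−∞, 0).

(-4.6667, 0).

Test eqn y'=λy, z=hλ:
  k1=λy_n ⇒ h·k1=z·y_n;  k2=λ(1+1/2z)y_n ⇒ h·k2=z(1+1/2z)y_n
  y_{n+1}/y_n = 1 + 4/7z + 3/7z(1+1/2z) = 1 + z + 3/14z²
  Hence R(z) = 1 + z + 3/14z².

Find x<0 with |R(x)|<1.
x=-0.38: |R|=0.6509
R=1: x+3/14x²=0 ⇒ x=−14/3=-4.6667; min R=1−1/(4·3/14)=-0.1667>−1
Confirm numerically:
  x=-3.981: |R|=0.41508 <1
  x=-3.499: |R|=0.12450 <1
  x=-3.286: |R|=0.02781 <1
  x=-2.054: |R|=0.14995 <1
  x=-5.143: |R|=1.52495 >1
  x=-4.998: |R|=1.35486 >1
  x=-4.986: |R|=1.34118 >1
Stable set (-4.6667, 0).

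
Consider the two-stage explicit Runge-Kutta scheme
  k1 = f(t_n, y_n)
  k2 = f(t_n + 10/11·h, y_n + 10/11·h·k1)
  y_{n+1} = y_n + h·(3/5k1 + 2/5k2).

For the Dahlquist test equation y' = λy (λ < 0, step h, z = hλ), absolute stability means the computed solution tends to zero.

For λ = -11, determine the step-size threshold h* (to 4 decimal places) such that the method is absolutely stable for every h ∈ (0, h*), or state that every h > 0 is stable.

(-2.7500,0); λ=-11 ⇒ h* = (11/4)/11 = 0.2500.

With y'=λy (z=hλ):
  k1=λy_n ⇒ h·k1=z·y_n;  k2=λ(1+10/11z)y_n ⇒ h·k2=z(1+10/11z)y_n
  y_{n+1}/y_n = 1 + 3/5z + 2/5z(1+10/11z) = 1 + z + 4/11z²
  ⇒ R(z) = 1 + z + 4/11z².

Find x<0 with |R(x)|<1.
x=-0.8: |R|=0.4327
R=1: x+4/11x²=0 ⇒ x=−11/4=-2.7500; min R=1−1/(4·4/11)=0.3125>−1
Confirm numerically:
  x=-2.486: |R|=0.76134 <1
  x=-2.016: |R|=0.46191 <1
  x=-1.184: |R|=0.32577 <1
  x=-3.183: |R|=1.50118 >1
  x=-3.145: |R|=1.45174 >1
Interval (-2.7500, 0).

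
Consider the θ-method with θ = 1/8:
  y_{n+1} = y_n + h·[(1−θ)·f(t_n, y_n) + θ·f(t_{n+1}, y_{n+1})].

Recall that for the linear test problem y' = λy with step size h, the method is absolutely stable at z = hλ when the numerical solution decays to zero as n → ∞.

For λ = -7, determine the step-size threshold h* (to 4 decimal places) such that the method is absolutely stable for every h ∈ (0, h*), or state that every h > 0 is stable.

(-2.6667,0); λ=-7 ⇒ h* = (8/3)/7 = 0.3810.

Set f=λy, z=hλ:
  y_{n+1} = y_n + z·[7/8·y_n + 1/8·y_{n+1}] ⇒ (1 − 1/8z)y_{n+1} = (1 + 7/8z)y_n
  Hence R(z) = (1 + 7/8z)/(1 − 1/8z).

Find x<0 with |R(x)|<1.
x=-1.76: |R|=0.4426
R=−1: 1+7/8x = −1+1/8x ⇒ -3/4x=2 ⇒ x=2/(-3/4)=-2.6667
Confirm numerically:
  x=-1.991: |R|=0.59423 <1
  x=-1.507: |R|=0.26812 <1
  x=-1.346: |R|=0.15215 <1
  x=-3.120: |R|=1.24460 >1
  x=-2.887: |R|=1.12143 >1
Interval (-2.6667, 0).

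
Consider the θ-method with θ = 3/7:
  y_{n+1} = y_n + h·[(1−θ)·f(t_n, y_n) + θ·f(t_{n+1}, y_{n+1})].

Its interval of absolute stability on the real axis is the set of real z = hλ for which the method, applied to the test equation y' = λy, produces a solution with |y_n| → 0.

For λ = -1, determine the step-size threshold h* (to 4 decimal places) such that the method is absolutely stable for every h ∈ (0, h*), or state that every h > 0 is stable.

With y'=λy (z=hλ):
  y_{n+1} = y_n + z·[4/7·y_n + 3/7·y_{n+1}] ⇒ (1 − 3/7z)y_{n+1} = (1 + 4/7z)y_n
  ⇒ R(z) = (1 + 4/7z)/(1 − 3/7z).

Need |R(x)|<1, x<0.
x=-0.75: |R|=0.4324
R=−1: 1+4/7x = −1+3/7x ⇒ -1/7x=2 ⇒ x=2/(-1/7)=-14.0000
Confirm numerically:
  x=-11.048: |R|=0.92646 <1
  x=-8.807: |R|=0.84462 <1
  x=-8.287: |R|=0.82069 <1
  x=-6.444: |R|=0.71305 <1
  x=-14.439: |R|=1.00872 >1
  x=-14.203: |R|=1.00409 >1
  x=-14.143: |R|=1.00289 >1
Stable set (-14.0000, 0).

(-14.0000,0); λ=-1 ⇒ h* = (14)/1 = 14.0000.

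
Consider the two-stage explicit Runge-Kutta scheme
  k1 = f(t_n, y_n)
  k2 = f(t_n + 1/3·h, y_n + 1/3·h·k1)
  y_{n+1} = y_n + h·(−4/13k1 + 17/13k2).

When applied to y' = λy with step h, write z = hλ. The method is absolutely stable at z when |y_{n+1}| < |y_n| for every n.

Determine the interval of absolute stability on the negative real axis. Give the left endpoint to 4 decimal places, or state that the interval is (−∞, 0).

z∈(-2.2941,0).

On y'=λy, z=hλ:
  k1=λy_n ⇒ h·k1=z·y_n;  k2=λ(1+1/3z)y_n ⇒ h·k2=z(1+1/3z)y_n
  y_{n+1}/y_n = 1 − 4/13z + 17/13z(1+1/3z) = 1 + z + 17/39z²
  ⇒ R(z) = 1 + z + 17/39z².

Need |R(x)|<1, x<0.
x=-1.7: |R|=0.5597
R=1: x+17/39x²=0 ⇒ x=−39/17=-2.2941; min R=1−1/(4·17/39)=0.4265>−1
Confirm numerically:
  x=-1.324: |R|=0.44012 <1
  x=-1.294: |R|=0.43588 <1
  x=-1.220: |R|=0.42879 <1
  x=-1.217: |R|=0.42860 <1
  x=-2.708: |R|=1.48855 >1
  x=-2.390: |R|=1.09989 >1
Interval (-2.2941, 0).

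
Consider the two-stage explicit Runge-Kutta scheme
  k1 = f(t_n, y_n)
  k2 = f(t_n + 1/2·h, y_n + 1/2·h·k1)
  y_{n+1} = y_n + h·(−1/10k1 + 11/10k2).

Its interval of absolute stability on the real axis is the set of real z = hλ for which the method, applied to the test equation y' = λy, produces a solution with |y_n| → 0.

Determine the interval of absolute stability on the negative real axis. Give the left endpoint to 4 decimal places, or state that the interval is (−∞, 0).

With y'=λy (z=hλ):
  k1=λy_n ⇒ h·k1=z·y_n;  k2=λ(1+1/2z)y_n ⇒ h·k2=z(1+1/2z)y_n
  y_{n+1}/y_n = 1 − 1/10z + 11/10z(1+1/2z) = 1 + z + 11/20z²
  Hence R(z) = 1 + z + 11/20z².

Need |R(x)|<1, x<0.
x=-1.06: |R|=0.5580
R=1: x+11/20x²=0 ⇒ x=−20/11=-1.8182; min R=1−1/(4·11/20)=0.5455>−1
Confirm numerically:
  x=-1.477: |R|=0.72284 <1
  x=-1.464: |R|=0.71481 <1
  x=-1.376: |R|=0.66536 <1
  x=-0.945: |R|=0.54616 <1
  x=-1.993: |R|=1.19163 >1
  x=-1.981: |R|=1.17740 >1
  x=-1.865: |R|=1.04802 >1
Stable set (-1.8182, 0).

z∈(-1.8182,0).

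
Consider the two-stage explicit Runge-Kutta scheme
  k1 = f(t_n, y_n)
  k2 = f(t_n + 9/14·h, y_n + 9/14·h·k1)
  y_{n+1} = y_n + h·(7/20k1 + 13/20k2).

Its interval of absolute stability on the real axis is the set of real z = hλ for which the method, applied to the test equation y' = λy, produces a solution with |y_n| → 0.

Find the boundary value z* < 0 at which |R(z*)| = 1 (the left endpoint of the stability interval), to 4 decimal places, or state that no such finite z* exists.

On y'=λy, z=hλ:
  k1=λy_n ⇒ h·k1=z·y_n;  k2=λ(1+9/14z)y_n ⇒ h·k2=z(1+9/14z)y_n
  y_{n+1}/y_n = 1 + 7/20z + 13/20z(1+9/14z) = 1 + z + 117/280z²
  so R(z) = 1 + z + 117/280z².

Boundary: |R(x)|=1, x<0.
x=-1.37: |R|=0.4143
R=1: x+117/280x²=0 ⇒ x=−280/117=-2.3932; min R=1−1/(4·117/280)=0.4017>−1
Confirm numerically:
  x=-2.153: |R|=0.78394 <1
  x=-1.439: |R|=0.42627 <1
  x=-1.437: |R|=0.42586 <1
  x=-2.782: |R|=1.45202 >1
  x=-2.606: |R|=1.23177 >1
Stable set (-2.3932, 0).

left endpoint -2.3932.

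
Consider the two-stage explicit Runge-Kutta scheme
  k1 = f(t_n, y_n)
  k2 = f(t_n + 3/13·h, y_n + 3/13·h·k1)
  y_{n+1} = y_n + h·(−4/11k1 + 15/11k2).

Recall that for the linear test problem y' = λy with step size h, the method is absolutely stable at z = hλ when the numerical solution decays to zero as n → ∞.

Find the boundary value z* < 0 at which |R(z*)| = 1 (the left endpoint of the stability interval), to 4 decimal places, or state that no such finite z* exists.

left endpoint -3.1778.

On y'=λy, z=hλ:
  k1=λy_n ⇒ h·k1=z·y_n;  k2=λ(1+3/13z)y_n ⇒ h·k2=z(1+3/13z)y_n
  y_{n+1}/y_n = 1 − 4/11z + 15/11z(1+3/13z) = 1 + z + 45/143z²
  Hence R(z) = 1 + z + 45/143z².

Solve |R(x)|<1 on ℝ⁻.
x=-1.07: |R|=0.2903
R=1: x+45/143x²=0 ⇒ x=−143/45=-3.1778; min R=1−1/(4·45/143)=0.2056>−1
Confirm numerically:
  x=-2.823: |R|=0.68483 <1
  x=-2.774: |R|=0.64753 <1
  x=-2.724: |R|=0.61102 <1
  x=-3.469: |R|=1.31791 >1
  x=-3.381: |R|=1.21622 >1
  x=-3.292: |R|=1.11833 >1
Stable set (-3.1778, 0).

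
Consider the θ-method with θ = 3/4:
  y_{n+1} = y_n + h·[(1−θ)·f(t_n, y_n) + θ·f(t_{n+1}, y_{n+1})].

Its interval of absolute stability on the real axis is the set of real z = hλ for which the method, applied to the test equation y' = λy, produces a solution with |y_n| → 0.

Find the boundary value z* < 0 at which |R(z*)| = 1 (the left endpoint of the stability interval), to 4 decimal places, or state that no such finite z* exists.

interval (−∞, 0).

On y'=λy, z=hλ:
  y_{n+1} = y_n + z·[1/4·y_n + 3/4·y_{n+1}] ⇒ (1 − 3/4z)y_{n+1} = (1 + 1/4z)y_n
  R(z) = (1 + 1/4z)/(1 − 3/4z).

Need |R(x)|<1, x<0.
x=-0.73: |R|=0.5283
x=-2: |R|=0.2000
x=-10: |R|=0.1765
x=-100: |R|=0.3158
θ=3/4≥1/2 ⇒ |1+1/4x|<|1−3/4x| ∀x<0 ⇒ stable on all of ℝ⁻.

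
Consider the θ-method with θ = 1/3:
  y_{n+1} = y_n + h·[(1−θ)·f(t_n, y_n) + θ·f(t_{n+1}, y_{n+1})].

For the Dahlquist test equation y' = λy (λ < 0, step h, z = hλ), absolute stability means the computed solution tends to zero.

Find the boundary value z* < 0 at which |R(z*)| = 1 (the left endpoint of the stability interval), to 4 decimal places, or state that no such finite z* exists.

z* = -6.0000.

Set f=λy, z=hλ:
  y_{n+1} = y_n + z·[2/3·y_n + 1/3·y_{n+1}] ⇒ (1 − 1/3z)y_{n+1} = (1 + 2/3z)y_n
  so R(z) = (1 + 2/3z)/(1 − 1/3z).

Solve |R(x)|<1 on ℝ⁻.
x=-0.82: |R|=0.3560
R=−1: 1+2/3x = −1+1/3x ⇒ -1/3x=2 ⇒ x=2/(-1/3)=-6.0000
Confirm numerically:
  x=-5.667: |R|=0.96158 <1
  x=-3.327: |R|=0.57752 <1
  x=-2.401: |R|=0.33364 <1
  x=-6.413: |R|=1.04388 >1
  x=-6.162: |R|=1.01768 >1
  x=-6.161: |R|=1.01757 >1
Stable set (-6.0000, 0).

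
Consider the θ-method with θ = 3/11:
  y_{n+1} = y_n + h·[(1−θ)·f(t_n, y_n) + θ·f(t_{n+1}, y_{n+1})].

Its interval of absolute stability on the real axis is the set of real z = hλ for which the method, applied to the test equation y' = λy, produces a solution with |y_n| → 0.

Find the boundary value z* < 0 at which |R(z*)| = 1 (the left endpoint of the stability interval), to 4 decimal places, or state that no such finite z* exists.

Set f=λy, z=hλ:
  y_{n+1} = y_n + z·[8/11·y_n + 3/11·y_{n+1}] ⇒ (1 − 3/11z)y_{n+1} = (1 + 8/11z)y_n
  Hence R(z) = (1 + 8/11z)/(1 − 3/11z).

Need |R(x)|<1, x<0.
x=-1.62: |R|=0.1236
R=−1: 1+8/11x = −1+3/11x ⇒ -5/11x=2 ⇒ x=2/(-5/11)=-4.4000
Confirm numerically:
  x=-4.172: |R|=0.95152 <1
  x=-3.263: |R|=0.72654 <1
  x=-2.423: |R|=0.45892 <1
  x=-2.150: |R|=0.35530 <1
  x=-4.573: |R|=1.03499 >1
  x=-4.517: |R|=1.02383 >1
Stable set (-4.4000, 0).

left endpoint -4.4000.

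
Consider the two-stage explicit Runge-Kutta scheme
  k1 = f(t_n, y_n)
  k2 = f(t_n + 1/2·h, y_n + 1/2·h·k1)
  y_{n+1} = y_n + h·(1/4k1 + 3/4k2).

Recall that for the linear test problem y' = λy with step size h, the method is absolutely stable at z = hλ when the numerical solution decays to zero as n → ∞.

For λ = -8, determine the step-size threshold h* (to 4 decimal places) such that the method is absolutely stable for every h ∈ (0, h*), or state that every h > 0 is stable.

(-2.6667,0); λ=-8 ⇒ h* = (8/3)/8 = 0.3333.

With y'=λy (z=hλ):
  k1=λy_n ⇒ h·k1=z·y_n;  k2=λ(1+1/2z)y_n ⇒ h·k2=z(1+1/2z)y_n
  y_{n+1}/y_n = 1 + 1/4z + 3/4z(1+1/2z) = 1 + z + 3/8z²
  R(z) = 1 + z + 3/8z².

Need |R(x)|<1, x<0.
x=-0.69: |R|=0.4885
R=1: x+3/8x²=0 ⇒ x=−8/3=-2.6667; min R=1−1/(4·3/8)=0.3333>−1
Confirm numerically:
  x=-1.290: |R|=0.33404 <1
  x=-1.275: |R|=0.33461 <1
  x=-1.181: |R|=0.34204 <1
  x=-2.786: |R|=1.12467 >1
  x=-2.740: |R|=1.07535 >1
Stable set (-2.6667, 0).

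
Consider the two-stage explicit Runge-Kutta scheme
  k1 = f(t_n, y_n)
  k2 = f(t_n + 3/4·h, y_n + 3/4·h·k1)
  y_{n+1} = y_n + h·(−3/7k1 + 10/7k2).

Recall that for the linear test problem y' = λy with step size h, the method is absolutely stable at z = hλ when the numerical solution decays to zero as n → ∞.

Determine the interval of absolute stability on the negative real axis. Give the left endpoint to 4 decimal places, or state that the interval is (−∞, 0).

On y'=λy, z=hλ:
  k1=λy_n ⇒ h·k1=z·y_n;  k2=λ(1+3/4z)y_n ⇒ h·k2=z(1+3/4z)y_n
  y_{n+1}/y_n = 1 − 3/7z + 10/7z(1+3/4z) = 1 + z + 15/14z²
  ⇒ R(z) = 1 + z + 15/14z².

Need |R(x)|<1, x<0.
x=-1.55: |R|=2.0241
R=1: x+15/14x²=0 ⇒ x=−14/15=-0.9333; min R=1−1/(4·15/14)=0.7667>−1
Confirm numerically:
  x=-0.794: |R|=0.88147 <1
  x=-0.521: |R|=0.76983 <1
  x=-0.514: |R|=0.76907 <1
  x=-0.440: |R|=0.76743 <1
  x=-1.434: |R|=1.76924 >1
  x=-1.150: |R|=1.26696 >1
  x=-1.075: |R|=1.16317 >1
Interval (-0.9333, 0).

z∈(-0.9333,0).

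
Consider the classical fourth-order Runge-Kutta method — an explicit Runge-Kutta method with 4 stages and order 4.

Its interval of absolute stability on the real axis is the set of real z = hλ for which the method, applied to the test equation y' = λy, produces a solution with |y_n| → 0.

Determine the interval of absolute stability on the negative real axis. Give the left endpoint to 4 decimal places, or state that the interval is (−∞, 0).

With y'=λy (z=hλ):
  order 4, 4-stage ⇒ R(z)=1+z+z^2/2+z^3/6+z^4/24
  (e.g. R(-0.34)=0.71181, |R|=0.71181)

Boundary: |R(x)|=1, x<0.
x=-0.34: |R|=0.7118
|R(-3.16)|=1.7284 |R(-2.07)|=0.3592 |R(-1.68)|=0.2728
Bisect:
  x_lo=-3.5317 |R|=2.8450  x_hi=-0.2729 |R|=0.7612
  mid=-1.90228 |R|=0.30538 →hi
  mid=-2.71697 |R|=0.90178 →hi
  mid=-3.12431 |R|=1.64358 →lo
  mid=-2.92064 |R|=1.22398 →lo
  mid=-2.81880 |R|=1.05171 →lo
  mid=-2.76788 |R|=0.97407 →hi
  mid=-2.79334 |R|=1.01220 →lo
  mid=-2.78061 |R|=0.99297 →hi
  mid=-2.78698 |R|=1.00254 →lo
  mid=-2.78379 |R|=0.99774 →hi
  ...
  [-2.78539,-2.78519] ⇒ x*=-2.7853
Interval (-2.7853, 0).

(-2.7853, 0).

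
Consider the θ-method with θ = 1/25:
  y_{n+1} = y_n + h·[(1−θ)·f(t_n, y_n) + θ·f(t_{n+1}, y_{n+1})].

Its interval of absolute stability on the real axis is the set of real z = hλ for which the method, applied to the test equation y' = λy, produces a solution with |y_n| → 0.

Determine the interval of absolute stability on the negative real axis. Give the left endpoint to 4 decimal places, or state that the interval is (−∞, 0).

With y'=λy (z=hλ):
  y_{n+1} = y_n + z·[24/25·y_n + 1/25·y_{n+1}] ⇒ (1 − 1/25z)y_{n+1} = (1 + 24/25z)y_n
  R(z) = (1 + 24/25z)/(1 − 1/25z).

Boundary: |R(x)|=1, x<0.
x=-0.58: |R|=0.4332
R=−1: 1+24/25x = −1+1/25x ⇒ -23/25x=2 ⇒ x=2/(-23/25)=-2.1739
Confirm numerically:
  x=-2.110: |R|=0.94578 <1
  x=-2.016: |R|=0.86556 <1
  x=-1.779: |R|=0.66082 <1
  x=-0.982: |R|=0.05512 <1
  x=-2.733: |R|=1.46367 >1
  x=-2.730: |R|=1.46123 >1
Interval (-2.1739, 0).

z∈(-2.1739,0).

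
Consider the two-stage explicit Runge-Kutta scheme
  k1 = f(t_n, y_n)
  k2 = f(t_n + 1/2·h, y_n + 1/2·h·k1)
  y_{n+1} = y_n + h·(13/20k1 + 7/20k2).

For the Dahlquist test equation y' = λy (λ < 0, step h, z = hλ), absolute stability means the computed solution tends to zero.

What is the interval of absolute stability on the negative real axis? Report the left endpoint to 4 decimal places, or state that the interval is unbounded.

Test eqn y'=λy, z=hλ:
  k1=λy_n ⇒ h·k1=z·y_n;  k2=λ(1+1/2z)y_n ⇒ h·k2=z(1+1/2z)y_n
  y_{n+1}/y_n = 1 + 13/20z + 7/20z(1+1/2z) = 1 + z + 7/40z²
  Hence R(z) = 1 + z + 7/40z².

Find x<0 with |R(x)|<1.
x=-1.02: |R|=0.1621
R=1: x+7/40x²=0 ⇒ x=−40/7=-5.7143; min R=1−1/(4·7/40)=-0.4286>−1
Confirm numerically:
  x=-5.673: |R|=0.95901 <1
  x=-5.048: |R|=0.41140 <1
  x=-4.426: |R|=0.00216 <1
  x=-3.928: |R|=0.22789 <1
  x=-6.240: |R|=1.57408 >1
  x=-6.094: |R|=1.40495 >1
Stable set (-5.7143, 0).

z∈(-5.7143,0).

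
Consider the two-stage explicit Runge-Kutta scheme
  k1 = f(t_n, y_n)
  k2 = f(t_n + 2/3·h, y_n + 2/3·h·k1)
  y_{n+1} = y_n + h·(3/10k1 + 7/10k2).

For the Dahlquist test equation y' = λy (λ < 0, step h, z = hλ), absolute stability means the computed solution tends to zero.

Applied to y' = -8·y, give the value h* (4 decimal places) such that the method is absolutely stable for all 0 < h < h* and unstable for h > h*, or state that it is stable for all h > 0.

(-2.1429,0); λ=-8 ⇒ h* = (15/7)/8 = 0.2679.

Test eqn y'=λy, z=hλ:
  k1=λy_n ⇒ h·k1=z·y_n;  k2=λ(1+2/3z)y_n ⇒ h·k2=z(1+2/3z)y_n
  y_{n+1}/y_n = 1 + 3/10z + 7/10z(1+2/3z) = 1 + z + 7/15z²
  ⇒ R(z) = 1 + z + 7/15z².

Need |R(x)|<1, x<0.
x=-1.27: |R|=0.4827
R=1: x+7/15x²=0 ⇒ x=−15/7=-2.1429; min R=1−1/(4·7/15)=0.4643>−1
Confirm numerically:
  x=-1.857: |R|=0.75228 <1
  x=-1.782: |R|=0.69991 <1
  x=-1.529: |R|=0.56199 <1
  x=-1.429: |R|=0.52395 <1
  x=-2.232: |R|=1.09285 >1
  x=-2.221: |R|=1.08099 >1
Interval (-2.1429, 0).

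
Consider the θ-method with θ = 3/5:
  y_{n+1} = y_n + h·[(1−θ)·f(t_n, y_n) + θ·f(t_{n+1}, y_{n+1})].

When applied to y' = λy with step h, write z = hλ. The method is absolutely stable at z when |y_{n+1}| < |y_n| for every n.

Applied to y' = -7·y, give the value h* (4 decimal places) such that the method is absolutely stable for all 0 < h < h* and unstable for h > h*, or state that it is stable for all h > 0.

Test eqn y'=λy, z=hλ:
  y_{n+1} = y_n + z·[2/5·y_n + 3/5·y_{n+1}] ⇒ (1 − 3/5z)y_{n+1} = (1 + 2/5z)y_n
  ⇒ R(z) = (1 + 2/5z)/(1 − 3/5z).

Need |R(x)|<1, x<0.
x=-1.7: |R|=0.1584
x=-2: |R|=0.0909
x=-10: |R|=0.4286
x=-100: |R|=0.6393
θ=3/5≥1/2 ⇒ |1+2/5x|<|1−3/5x| ∀x<0 ⇒ unbounded interval.

interval (−∞, 0). Any h>0 works for λ=-7.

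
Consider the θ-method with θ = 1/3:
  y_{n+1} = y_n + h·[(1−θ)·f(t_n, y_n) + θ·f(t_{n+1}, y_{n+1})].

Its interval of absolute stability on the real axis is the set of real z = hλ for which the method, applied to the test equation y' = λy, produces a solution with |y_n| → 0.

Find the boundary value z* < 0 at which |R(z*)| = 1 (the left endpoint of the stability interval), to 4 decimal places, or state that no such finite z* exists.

With y'=λy (z=hλ):
  y_{n+1} = y_n + z·[2/3·y_n + 1/3·y_{n+1}] ⇒ (1 − 1/3z)y_{n+1} = (1 + 2/3z)y_n
  Hence R(z) = (1 + 2/3z)/(1 − 1/3z).

Need |R(x)|<1, x<0.
x=-1.41: |R|=0.0408
R=−1: 1+2/3x = −1+1/3x ⇒ -1/3x=2 ⇒ x=2/(-1/3)=-6.0000
Confirm numerically:
  x=-3.811: |R|=0.67861 <1
  x=-3.500: |R|=0.61538 <1
  x=-2.408: |R|=0.33580 <1
  x=-6.515: |R|=1.05413 >1
  x=-6.097: |R|=1.01066 >1
So |R|<1 on (-6.0000, 0).

left endpoint -6.0000.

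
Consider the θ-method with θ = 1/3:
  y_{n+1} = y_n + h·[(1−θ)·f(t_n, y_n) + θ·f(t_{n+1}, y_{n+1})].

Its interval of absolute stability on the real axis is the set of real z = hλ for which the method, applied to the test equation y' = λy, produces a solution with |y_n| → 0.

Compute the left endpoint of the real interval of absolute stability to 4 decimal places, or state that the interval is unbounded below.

On y'=λy, z=hλ:
  y_{n+1} = y_n + z·[2/3·y_n + 1/3·y_{n+1}] ⇒ (1 − 1/3z)y_{n+1} = (1 + 2/3z)y_n
  R(z) = (1 + 2/3z)/(1 − 1/3z).

Solve |R(x)|<1 on ℝ⁻.
x=-1.8: |R|=0.1250
R=−1: 1+2/3x = −1+1/3x ⇒ -1/3x=2 ⇒ x=2/(-1/3)=-6.0000
Confirm numerically:
  x=-5.505: |R|=0.94180 <1
  x=-3.983: |R|=0.71116 <1
  x=-3.215: |R|=0.55189 <1
  x=-2.812: |R|=0.45148 <1
  x=-6.457: |R|=1.04832 >1
  x=-6.441: |R|=1.04671 >1
  x=-6.309: |R|=1.03319 >1
Stable set (-6.0000, 0).

left endpoint -6.0000.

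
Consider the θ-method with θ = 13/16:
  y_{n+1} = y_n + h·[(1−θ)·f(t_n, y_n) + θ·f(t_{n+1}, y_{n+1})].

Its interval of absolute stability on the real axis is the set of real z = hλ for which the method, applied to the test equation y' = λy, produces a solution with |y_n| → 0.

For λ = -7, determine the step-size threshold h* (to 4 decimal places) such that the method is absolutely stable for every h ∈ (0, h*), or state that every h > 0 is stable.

On y'=λy, z=hλ:
  y_{n+1} = y_n + z·[3/16·y_n + 13/16·y_{n+1}] ⇒ (1 − 13/16z)y_{n+1} = (1 + 3/16z)y_n
  so R(z) = (1 + 3/16z)/(1 − 13/16z).

Find x<0 with |R(x)|<1.
x=-1: |R|=0.4483
x=-2: |R|=0.2381
x=-10: |R|=0.0959
x=-100: |R|=0.2158
θ=13/16≥1/2 ⇒ |1+3/16x|<|1−13/16x| ∀x<0 ⇒ interval (−∞,0).

(−∞, 0) — no finite endpoint. Any h>0 works for λ=-7.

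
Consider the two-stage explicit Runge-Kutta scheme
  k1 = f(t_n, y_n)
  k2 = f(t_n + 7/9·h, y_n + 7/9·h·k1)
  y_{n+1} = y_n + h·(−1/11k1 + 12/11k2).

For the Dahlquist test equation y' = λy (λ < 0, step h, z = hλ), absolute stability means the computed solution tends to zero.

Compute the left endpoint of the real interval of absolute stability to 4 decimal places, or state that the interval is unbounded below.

left endpoint -1.1786.

On y'=λy, z=hλ:
  k1=λy_n ⇒ h·k1=z·y_n;  k2=λ(1+7/9z)y_n ⇒ h·k2=z(1+7/9z)y_n
  y_{n+1}/y_n = 1 − 1/11z + 12/11z(1+7/9z) = 1 + z + 28/33z²
  so R(z) = 1 + z + 28/33z².

Boundary: |R(x)|=1, x<0.
x=-1.64: |R|=1.6421
R=1: x+28/33x²=0 ⇒ x=−33/28=-1.1786; min R=1−1/(4·28/33)=0.7054>−1
Confirm numerically:
  x=-1.023: |R|=0.86496 <1
  x=-1.015: |R|=0.85913 <1
  x=-0.819: |R|=0.75013 <1
  x=-1.484: |R|=1.38458 >1
  x=-1.226: |R|=1.04934 >1
Interval (-1.1786, 0).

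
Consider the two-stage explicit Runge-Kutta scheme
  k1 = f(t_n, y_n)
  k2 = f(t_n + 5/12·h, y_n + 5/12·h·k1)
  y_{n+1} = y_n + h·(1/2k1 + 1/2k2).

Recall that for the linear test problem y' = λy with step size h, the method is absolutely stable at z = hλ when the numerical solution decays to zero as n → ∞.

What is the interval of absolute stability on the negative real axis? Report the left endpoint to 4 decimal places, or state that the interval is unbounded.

On y'=λy, z=hλ:
  k1=λy_n ⇒ h·k1=z·y_n;  k2=λ(1+5/12z)y_n ⇒ h·k2=z(1+5/12z)y_n
  y_{n+1}/y_n = 1 + 1/2z + 1/2z(1+5/12z) = 1 + z + 5/24z²
  R(z) = 1 + z + 5/24z².

Solve |R(x)|<1 on ℝ⁻.
x=-0.7: |R|=0.4021
R=1: x+5/24x²=0 ⇒ x=−24/5=-4.8000; min R=1−1/(4·5/24)=-0.2000>−1
Confirm numerically:
  x=-3.616: |R|=0.10805 <1
  x=-3.593: |R|=0.09651 <1
  x=-3.484: |R|=0.04480 <1
  x=-5.198: |R|=1.43100 >1
  x=-5.147: |R|=1.37209 >1
  x=-4.979: |R|=1.18568 >1
Stable set (-4.8000, 0).

z∈(-4.8000,0).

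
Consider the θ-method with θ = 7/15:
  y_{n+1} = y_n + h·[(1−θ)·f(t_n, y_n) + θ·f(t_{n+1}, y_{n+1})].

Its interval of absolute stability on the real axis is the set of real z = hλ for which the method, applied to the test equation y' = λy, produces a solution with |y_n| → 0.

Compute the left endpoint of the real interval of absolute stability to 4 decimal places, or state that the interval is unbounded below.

With y'=λy (z=hλ):
  y_{n+1} = y_n + z·[8/15·y_n + 7/15·y_{n+1}] ⇒ (1 − 7/15z)y_{n+1} = (1 + 8/15z)y_n
  R(z) = (1 + 8/15z)/(1 − 7/15z).

Need |R(x)|<1, x<0.
x=-0.7: |R|=0.4724
R=−1: 1+8/15x = −1+7/15x ⇒ -1/15x=2 ⇒ x=2/(-1/15)=-30.0000
Confirm numerically:
  x=-27.458: |R|=0.98773 <1
  x=-24.554: |R|=0.97086 <1
  x=-20.466: |R|=0.93976 <1
  x=-16.097: |R|=0.89111 <1
  x=-30.164: |R|=1.00073 >1
  x=-30.024: |R|=1.00011 >1
Stable set (-30.0000, 0).

left endpoint -30.0000.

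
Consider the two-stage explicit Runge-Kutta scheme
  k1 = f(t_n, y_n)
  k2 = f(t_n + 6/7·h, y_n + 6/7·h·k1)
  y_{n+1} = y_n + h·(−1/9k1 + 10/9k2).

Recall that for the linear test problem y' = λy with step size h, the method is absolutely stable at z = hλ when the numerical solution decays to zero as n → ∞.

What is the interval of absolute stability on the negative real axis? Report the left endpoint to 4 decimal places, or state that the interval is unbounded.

Test eqn y'=λy, z=hλ:
  k1=λy_n ⇒ h·k1=z·y_n;  k2=λ(1+6/7z)y_n ⇒ h·k2=z(1+6/7z)y_n
  y_{n+1}/y_n = 1 − 1/9z + 10/9z(1+6/7z) = 1 + z + 20/21z²
  Hence R(z) = 1 + z + 20/21z².

Boundary: |R(x)|=1, x<0.
x=-1.04: |R|=0.9901
R=1: x+20/21x²=0 ⇒ x=−21/20=-1.0500; min R=1−1/(4·20/21)=0.7375>−1
Confirm numerically:
  x=-1.002: |R|=0.95419 <1
  x=-0.920: |R|=0.88610 <1
  x=-0.827: |R|=0.82436 <1
  x=-0.547: |R|=0.73796 <1
  x=-1.627: |R|=1.89408 >1
  x=-1.129: |R|=1.08494 >1
Stable set (-1.0500, 0).

z∈(-1.0500,0).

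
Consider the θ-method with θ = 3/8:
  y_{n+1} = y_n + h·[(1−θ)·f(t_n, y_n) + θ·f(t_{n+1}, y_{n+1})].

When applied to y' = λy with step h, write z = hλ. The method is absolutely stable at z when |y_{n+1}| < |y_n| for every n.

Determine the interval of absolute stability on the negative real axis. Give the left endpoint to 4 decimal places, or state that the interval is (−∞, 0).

z∈(-8.0000,0).

With y'=λy (z=hλ):
  y_{n+1} = y_n + z·[5/8·y_n + 3/8·y_{n+1}] ⇒ (1 − 3/8z)y_{n+1} = (1 + 5/8z)y_n
  R(z) = (1 + 5/8z)/(1 − 3/8z).

Solve |R(x)|<1 on ℝ⁻.
x=-1.28: |R|=0.1351
R=−1: 1+5/8x = −1+3/8x ⇒ -1/4x=2 ⇒ x=2/(-1/4)=-8.0000
Confirm numerically:
  x=-7.417: |R|=0.96146 <1
  x=-7.030: |R|=0.93331 <1
  x=-3.311: |R|=0.47705 <1
  x=-8.573: |R|=1.03399 >1
  x=-8.251: |R|=1.01533 >1
  x=-8.210: |R|=1.01287 >1
Interval (-8.0000, 0).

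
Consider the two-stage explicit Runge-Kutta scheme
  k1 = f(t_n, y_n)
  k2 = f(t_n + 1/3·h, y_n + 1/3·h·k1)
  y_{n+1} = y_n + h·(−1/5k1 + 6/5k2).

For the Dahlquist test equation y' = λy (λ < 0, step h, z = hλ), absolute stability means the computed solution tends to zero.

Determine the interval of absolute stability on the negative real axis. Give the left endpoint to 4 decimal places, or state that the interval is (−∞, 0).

z∈(-2.5000,0).

Test eqn y'=λy, z=hλ:
  k1=λy_n ⇒ h·k1=z·y_n;  k2=λ(1+1/3z)y_n ⇒ h·k2=z(1+1/3z)y_n
  y_{n+1}/y_n = 1 − 1/5z + 6/5z(1+1/3z) = 1 + z + 2/5z²
  R(z) = 1 + z + 2/5z².

Boundary: |R(x)|=1, x<0.
x=-1.68: |R|=0.4490
R=1: x+2/5x²=0 ⇒ x=−5/2=-2.5000; min R=1−1/(4·2/5)=0.3750>−1
Confirm numerically:
  x=-2.479: |R|=0.97918 <1
  x=-1.752: |R|=0.47580 <1
  x=-1.026: |R|=0.39507 <1
  x=-3.001: |R|=1.60140 >1
  x=-2.854: |R|=1.40413 >1
  x=-2.725: |R|=1.24525 >1
Stable set (-2.5000, 0).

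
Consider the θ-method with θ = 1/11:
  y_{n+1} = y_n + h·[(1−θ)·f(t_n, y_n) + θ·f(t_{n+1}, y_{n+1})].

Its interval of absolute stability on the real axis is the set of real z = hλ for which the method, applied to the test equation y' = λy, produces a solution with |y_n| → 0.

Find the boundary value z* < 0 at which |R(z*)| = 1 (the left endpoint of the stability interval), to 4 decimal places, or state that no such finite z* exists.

left endpoint -2.4444.

With y'=λy (z=hλ):
  y_{n+1} = y_n + z·[10/11·y_n + 1/11·y_{n+1}] ⇒ (1 − 1/11z)y_{n+1} = (1 + 10/11z)y_n
  R(z) = (1 + 10/11z)/(1 − 1/11z).

Find x<0 with |R(x)|<1.
x=-1.77: |R|=0.5247
R=−1: 1+10/11x = −1+1/11x ⇒ -9/11x=2 ⇒ x=2/(-9/11)=-2.4444
Confirm numerically:
  x=-2.169: |R|=0.81175 <1
  x=-2.035: |R|=0.71730 <1
  x=-1.260: |R|=0.13051 <1
  x=-2.916: |R|=1.30497 >1
  x=-2.821: |R|=1.24521 >1
So |R|<1 on (-2.4444, 0).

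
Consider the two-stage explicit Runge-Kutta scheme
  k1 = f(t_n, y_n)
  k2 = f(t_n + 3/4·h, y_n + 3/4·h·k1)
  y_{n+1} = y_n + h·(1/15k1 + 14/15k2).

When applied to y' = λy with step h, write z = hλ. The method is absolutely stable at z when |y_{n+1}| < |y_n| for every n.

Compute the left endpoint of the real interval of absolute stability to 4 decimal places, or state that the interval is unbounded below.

With y'=λy (z=hλ):
  k1=λy_n ⇒ h·k1=z·y_n;  k2=λ(1+3/4z)y_n ⇒ h·k2=z(1+3/4z)y_n
  y_{n+1}/y_n = 1 + 1/15z + 14/15z(1+3/4z) = 1 + z + 7/10z²
  so R(z) = 1 + z + 7/10z².

Boundary: |R(x)|=1, x<0.
x=-1.66: |R|=1.2689
R=1: x+7/10x²=0 ⇒ x=−10/7=-1.4286; min R=1−1/(4·7/10)=0.6429>−1
Confirm numerically:
  x=-1.058: |R|=0.72555 <1
  x=-1.033: |R|=0.71396 <1
  x=-0.619: |R|=0.64921 <1
  x=-1.643: |R|=1.24661 >1
  x=-1.618: |R|=1.21455 >1
Stable set (-1.4286, 0).

left endpoint -1.4286.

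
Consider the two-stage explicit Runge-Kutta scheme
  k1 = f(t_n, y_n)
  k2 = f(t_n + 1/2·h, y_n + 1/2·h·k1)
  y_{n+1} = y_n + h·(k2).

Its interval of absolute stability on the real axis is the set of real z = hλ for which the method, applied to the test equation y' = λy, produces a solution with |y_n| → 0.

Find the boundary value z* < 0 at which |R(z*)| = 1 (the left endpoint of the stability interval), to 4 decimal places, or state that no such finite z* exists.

Test eqn y'=λy, z=hλ:
  k1=λy_n ⇒ h·k1=z·y_n;  k2=λ(1+1/2z)y_n ⇒ h·k2=z(1+1/2z)y_n
  y_{n+1}/y_n = 1 + z(1+1/2z) = 1 + z + 1/2z²
  so R(z) = 1 + z + 1/2z².

Find x<0 with |R(x)|<1.
x=-1.54: |R|=0.6458
R=1: x+1/2x²=0 ⇒ x=−2=-2.0000; min R=1−1/(4·1/2)=0.5000>−1
Confirm numerically:
  x=-1.935: |R|=0.93711 <1
  x=-1.660: |R|=0.71780 <1
  x=-1.311: |R|=0.54836 <1
  x=-2.202: |R|=1.22240 >1
  x=-2.109: |R|=1.11494 >1
  x=-2.061: |R|=1.06286 >1
Interval (-2.0000, 0).

left endpoint -2.0000.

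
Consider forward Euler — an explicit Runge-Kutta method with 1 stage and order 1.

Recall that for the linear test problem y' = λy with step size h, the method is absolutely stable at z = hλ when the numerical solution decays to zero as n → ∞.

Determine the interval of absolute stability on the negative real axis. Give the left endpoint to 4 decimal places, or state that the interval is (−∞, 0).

With y'=λy (z=hλ):
  order 1, 1-stage ⇒ R(z)=1+z
  (e.g. R(-0.71)=0.29000, |R|=0.29000)

Find x<0 with |R(x)|<1.
x=-0.71: |R|=0.2900
|R(-2.13)|=1.1300 |R(-1.87)|=0.8700 |R(-0.7)|=0.3000
Bisect:
  x_lo=-2.4220 |R|=1.4220  x_hi=-0.2728 |R|=0.7272
  mid=-1.34740 |R|=0.34740 →hi
  mid=-1.88471 |R|=0.88471 →hi
  mid=-2.15337 |R|=1.15337 →lo
  mid=-2.01904 |R|=1.01904 →lo
  mid=-1.95188 |R|=0.95188 →hi
  mid=-1.98546 |R|=0.98546 →hi
  mid=-2.00225 |R|=1.00225 →lo
  mid=-1.99386 |R|=0.99386 →hi
  mid=-1.99806 |R|=0.99806 →hi
  ...
  [-2.00002,-1.99989] ⇒ x*=-2.0000
Interval (-2.0000, 0).

(-2.0000, 0).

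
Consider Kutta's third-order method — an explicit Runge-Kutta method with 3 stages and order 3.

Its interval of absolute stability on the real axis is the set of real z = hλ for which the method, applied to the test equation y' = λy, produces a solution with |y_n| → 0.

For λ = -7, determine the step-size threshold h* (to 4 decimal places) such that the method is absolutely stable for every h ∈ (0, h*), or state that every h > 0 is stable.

On y'=λy, z=hλ:
  order 3, 3-stage ⇒ R(z)=1+z+z^2/2+z^3/6
  (e.g. R(-1.65)=-0.03744, |R|=0.03744)

Need |R(x)|<1, x<0.
x=-1.65: |R|=0.0374
|R(-2.84)|=1.6249 |R(-2.38)|=0.7947 |R(-1.13)|=0.2680
Bisect:
  x_lo=-3.3072 |R|=2.8671  x_hi=-0.1532 |R|=0.8579
  mid=-1.73019 |R|=0.09665 →hi
  mid=-2.51867 |R|=1.00977 →lo
  mid=-2.12443 |R|=0.46583 →hi
  mid=-2.32155 |R|=0.71212 →hi
  mid=-2.42011 |R|=0.85405 →hi
  mid=-2.46939 |R|=0.93013 →hi
  mid=-2.49403 |R|=0.96950 →hi
  mid=-2.50635 |R|=0.98952 →hi
  ...
  [-2.51290,-2.51270] ⇒ x*=-2.5127
So |R|<1 on (-2.5127, 0).

(-2.5127,0); λ=-7 ⇒ h* = 0.3590.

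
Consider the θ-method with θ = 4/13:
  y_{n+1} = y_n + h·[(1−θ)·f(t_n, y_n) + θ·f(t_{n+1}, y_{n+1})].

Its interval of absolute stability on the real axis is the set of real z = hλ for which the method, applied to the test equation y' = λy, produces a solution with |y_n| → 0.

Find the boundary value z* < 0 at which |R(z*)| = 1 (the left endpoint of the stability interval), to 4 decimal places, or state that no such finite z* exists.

Test eqn y'=λy, z=hλ:
  y_{n+1} = y_n + z·[9/13·y_n + 4/13·y_{n+1}] ⇒ (1 − 4/13z)y_{n+1} = (1 + 9/13z)y_n
  R(z) = (1 + 9/13z)/(1 − 4/13z).

Solve |R(x)|<1 on ℝ⁻.
x=-1.56: |R|=0.0541
R=−1: 1+9/13x = −1+4/13x ⇒ -5/13x=2 ⇒ x=2/(-5/13)=-5.2000
Confirm numerically:
  x=-4.070: |R|=0.80704 <1
  x=-3.457: |R|=0.67515 <1
  x=-2.512: |R|=0.41687 <1
  x=-5.604: |R|=1.05704 >1
  x=-5.228: |R|=1.00413 >1
So |R|<1 on (-5.2000, 0).

left endpoint -5.2000.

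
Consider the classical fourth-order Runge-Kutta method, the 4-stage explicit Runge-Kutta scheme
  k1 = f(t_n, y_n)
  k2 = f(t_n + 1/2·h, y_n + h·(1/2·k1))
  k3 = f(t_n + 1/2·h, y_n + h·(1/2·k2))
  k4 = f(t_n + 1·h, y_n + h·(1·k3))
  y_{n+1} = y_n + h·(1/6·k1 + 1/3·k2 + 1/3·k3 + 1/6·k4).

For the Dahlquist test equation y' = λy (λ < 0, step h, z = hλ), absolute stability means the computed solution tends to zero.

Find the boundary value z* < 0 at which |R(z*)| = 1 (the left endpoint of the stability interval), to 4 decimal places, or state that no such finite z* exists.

z* = -2.7853.

With y'=λy (z=hλ):
  order 4, 4-stage ⇒ R(z)=1+z+z^2/2+z^3/6+z^4/24
  (e.g. R(-1.04)=0.36207, |R|=0.36207)

Solve |R(x)|<1 on ℝ⁻.
x=-1.04: |R|=0.3621
|R(-2.56)|=0.7102 |R(-2.36)|=0.5266 |R(-1.29)|=0.2997
Bisect:
  x_lo=-3.5003 |R|=2.7329  x_hi=-0.2477 |R|=0.7806
  mid=-1.87400 |R|=0.29895 →hi
  mid=-2.68717 |R|=0.86186 →hi
  mid=-3.09375 |R|=1.57376 →lo
  mid=-2.89046 |R|=1.17048 →lo
  mid=-2.78881 |R|=1.00532 →lo
  mid=-2.73799 |R|=0.93099 →hi
  mid=-2.76340 |R|=0.96749 →hi
  mid=-2.77611 |R|=0.98624 →hi
  mid=-2.78246 |R|=0.99574 →hi
  ...
  [-2.78544,-2.78524] ⇒ x*=-2.7853
Interval (-2.7853, 0).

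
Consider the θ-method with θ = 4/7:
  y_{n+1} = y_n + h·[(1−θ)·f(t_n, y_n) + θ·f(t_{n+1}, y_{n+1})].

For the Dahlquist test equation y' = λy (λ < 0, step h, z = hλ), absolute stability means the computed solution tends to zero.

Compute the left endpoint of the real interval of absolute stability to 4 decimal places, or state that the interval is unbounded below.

Test eqn y'=λy, z=hλ:
  y_{n+1} = y_n + z·[3/7·y_n + 4/7·y_{n+1}] ⇒ (1 − 4/7z)y_{n+1} = (1 + 3/7z)y_n
  so R(z) = (1 + 3/7z)/(1 − 4/7z).

Need |R(x)|<1, x<0.
x=-0.39: |R|=0.6811
x=-2: |R|=0.0667
x=-10: |R|=0.4894
x=-100: |R|=0.7199
θ=4/7≥1/2 ⇒ |1+3/7x|<|1−4/7x| ∀x<0 ⇒ stable on all of ℝ⁻.

interval (−∞, 0).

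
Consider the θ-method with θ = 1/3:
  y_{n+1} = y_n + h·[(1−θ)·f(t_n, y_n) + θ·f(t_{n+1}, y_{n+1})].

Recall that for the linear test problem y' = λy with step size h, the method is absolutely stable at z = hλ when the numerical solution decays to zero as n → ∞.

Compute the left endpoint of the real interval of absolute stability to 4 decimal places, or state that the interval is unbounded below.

left endpoint -6.0000.

With y'=λy (z=hλ):
  y_{n+1} = y_n + z·[2/3·y_n + 1/3·y_{n+1}] ⇒ (1 − 1/3z)y_{n+1} = (1 + 2/3z)y_n
  ⇒ R(z) = (1 + 2/3z)/(1 − 1/3z).

Need |R(x)|<1, x<0.
x=-0.82: |R|=0.3560
R=−1: 1+2/3x = −1+1/3x ⇒ -1/3x=2 ⇒ x=2/(-1/3)=-6.0000
Confirm numerically:
  x=-5.055: |R|=0.88268 <1
  x=-4.888: |R|=0.85903 <1
  x=-3.899: |R|=0.69546 <1
  x=-6.518: |R|=1.05442 >1
  x=-6.395: |R|=1.04204 >1
  x=-6.055: |R|=1.00607 >1
Stable set (-6.0000, 0).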